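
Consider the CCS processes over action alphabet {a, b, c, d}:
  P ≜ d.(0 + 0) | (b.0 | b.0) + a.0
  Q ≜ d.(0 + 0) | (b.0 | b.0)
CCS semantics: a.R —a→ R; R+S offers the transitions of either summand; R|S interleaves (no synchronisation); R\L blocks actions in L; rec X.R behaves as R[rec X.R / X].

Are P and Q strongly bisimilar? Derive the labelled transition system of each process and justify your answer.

Reachable graph of P (9 states):
  s0 = d.(0 + 0) | (b.0 | b.0) + a.0 :: ··a··> s1, ··b··> s2, ··b··> s3, ··d··> s4
  s1 = 0 :: ∅
  s2 = d.(0 + 0) | (0 | b.0) :: ··b··> s5, ··d··> s6
  s3 = d.(0 + 0) | (b.0 | 0) :: ··b··> s5, ··d··> s7
  s4 = (0 + 0) | (b.0 | b.0) :: ··b··> s6, ··b··> s7
  s5 = d.(0 + 0) | (0 | 0) :: ··d··> s8
  s6 = (0 + 0) | (0 | b.0) :: ··b··> s8
  s7 = (0 + 0) | (b.0 | 0) :: ··b··> s8
  s8 = (0 + 0) | (0 | 0) :: ∅
Reachable graph of Q (8 states):
  t0 = d.(0 + 0) | (b.0 | b.0) :: ··b··> t1, ··b··> t2, ··d··> t3
  t1 = d.(0 + 0) | (0 | b.0) :: ··b··> t4, ··d··> t5
  t2 = d.(0 + 0) | (b.0 | 0) :: ··b··> t4, ··d··> t6
  t3 = (0 + 0) | (b.0 | b.0) :: ··b··> t5, ··b··> t6
  t4 = d.(0 + 0) | (0 | 0) :: ··d··> t7
  t5 = (0 + 0) | (0 | b.0) :: ··b··> t7
  t6 = (0 + 0) | (b.0 | 0) :: ··b··> t7
  t7 = (0 + 0) | (0 | 0) :: ∅
Partition-refinement fixed point:
  B0 = {s0}
  B1 = {s1, s8, t7}
  B2 = {s2, s3, t1, t2}
  B3 = {s5, t4}
  B4 = {s6, s7, t5, t6}
  B5 = {s4, t3}
  B6 = {t0}
s0 ∈ B0, t0 ∈ B6 → different blocks

P ≁ Q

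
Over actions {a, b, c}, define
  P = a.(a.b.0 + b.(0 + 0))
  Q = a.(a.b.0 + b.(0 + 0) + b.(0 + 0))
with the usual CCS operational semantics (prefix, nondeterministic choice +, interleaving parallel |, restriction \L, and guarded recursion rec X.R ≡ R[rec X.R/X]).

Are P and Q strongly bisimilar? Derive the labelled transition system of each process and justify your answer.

LTS(P): 5 reachable states
  u0 = a.(a.b.0 + b.(0 + 0)) ⊢ —a→ u1
  u1 = a.b.0 + b.(0 + 0) ⊢ —a→ u2, —b→ u3
  u2 = b.0 ⊢ —b→ u4
  u3 = 0 + 0 ⊢ (no moves)
  u4 = 0 ⊢ (no moves)
LTS(Q): 5 reachable states
  v0 = a.(a.b.0 + b.(0 + 0) + b.(0 + 0)) ⊢ —a→ v1
  v1 = a.b.0 + b.(0 + 0) + b.(0 + 0) ⊢ —a→ v2, —b→ v3
  v2 = b.0 ⊢ —b→ v4
  v3 = 0 + 0 ⊢ (no moves)
  v4 = 0 ⊢ (no moves)
Coarsest stable partition (strong bisimilarity classes):
  B0 = {u0, v0}
  B1 = {u1, v1}
  B2 = {u2, v2}
  B3 = {u3, u4, v3, v4}
u0 ∈ B0, v0 ∈ B0 → same block

P ~ Q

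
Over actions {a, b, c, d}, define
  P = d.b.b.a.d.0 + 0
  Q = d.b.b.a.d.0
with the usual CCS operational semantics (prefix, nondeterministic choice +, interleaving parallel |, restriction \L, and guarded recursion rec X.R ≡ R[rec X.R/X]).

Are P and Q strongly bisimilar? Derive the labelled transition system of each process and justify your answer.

YES

Reachable graph of P (6 states):
  u0 = d.b.b.a.d.0 + 0 :: -d-> u1
  u1 = b.b.a.d.0 :: -b-> u2
  u2 = b.a.d.0 :: -b-> u3
  u3 = a.d.0 :: -a-> u4
  u4 = d.0 :: -d-> u5
  u5 = 0 :: ∅
Reachable graph of Q (6 states):
  v0 = d.b.b.a.d.0 :: -d-> v1
  v1 = b.b.a.d.0 :: -b-> v2
  v2 = b.a.d.0 :: -b-> v3
  v3 = a.d.0 :: -a-> v4
  v4 = d.0 :: -d-> v5
  v5 = 0 :: ∅
Bisimilarity quotient blocks:
  B0 = {u0, v0}
  B1 = {u1, v1}
  B2 = {u2, v2}
  B3 = {u3, v3}
  B4 = {u4, v4}
  B5 = {u5, v5}
u0 ∈ B0, v0 ∈ B0 → same block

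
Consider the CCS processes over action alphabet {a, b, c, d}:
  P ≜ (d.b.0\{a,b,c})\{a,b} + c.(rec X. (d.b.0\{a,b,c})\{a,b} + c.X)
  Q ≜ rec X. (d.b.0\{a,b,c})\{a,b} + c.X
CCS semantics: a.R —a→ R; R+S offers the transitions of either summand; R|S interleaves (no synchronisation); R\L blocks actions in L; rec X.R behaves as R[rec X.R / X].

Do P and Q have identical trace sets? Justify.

trace-equivalent

P's transition system — 3 states:
  m0 = (d.b.0\{a,b,c})\{a,b} + c.(rec X. (d.b.0\{a,b,c})\{a,b} + c.X) ⊢ ··c··> m1, ··d··> m2
  m1 = rec X. (d.b.0\{a,b,c})\{a,b} + c.X ⊢ ··c··> m1, ··d··> m2
  m2 = (b.0\{a,b,c})\{a,b} ⊢ deadlocked
Q's transition system — 2 states:
  n0 = rec X. (d.b.0\{a,b,c})\{a,b} + c.X ⊢ ··c··> n0, ··d··> n1
  n1 = (b.0\{a,b,c})\{a,b} ⊢ deadlocked
Bisimilarity quotient blocks:
  B0 = {m0, m1, n0}
  B1 = {m2, n1}
m0 ∈ B0, n0 ∈ B0 → same block
Bisimilar ⇒ trace-equivalent.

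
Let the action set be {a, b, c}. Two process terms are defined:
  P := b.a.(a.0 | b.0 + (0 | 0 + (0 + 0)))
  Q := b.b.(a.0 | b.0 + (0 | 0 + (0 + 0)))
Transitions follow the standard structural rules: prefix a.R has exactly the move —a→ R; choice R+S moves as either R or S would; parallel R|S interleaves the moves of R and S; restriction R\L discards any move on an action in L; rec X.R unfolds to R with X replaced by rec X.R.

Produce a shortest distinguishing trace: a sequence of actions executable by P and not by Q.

LTS(P): 6 reachable states
  s0 = b.a.(a.0 | b.0 + (0 | 0 + (0 + 0))) :: =b=> s1
  s1 = a.(a.0 | b.0 + (0 | 0 + (0 + 0))) :: =a=> s2
  s2 = a.0 | b.0 + (0 | 0 + (0 + 0)) :: =a=> s3, =b=> s4
  s3 = 0 | b.0 :: =b=> s5
  s4 = a.0 | 0 :: =a=> s5
  s5 = 0 | 0 :: (no moves)
LTS(Q): 6 reachable states
  t0 = b.b.(a.0 | b.0 + (0 | 0 + (0 + 0))) :: =b=> t1
  t1 = b.(a.0 | b.0 + (0 | 0 + (0 + 0))) :: =b=> t2
  t2 = a.0 | b.0 + (0 | 0 + (0 + 0)) :: =a=> t3, =b=> t4
  t3 = 0 | b.0 :: =b=> t5
  t4 = a.0 | 0 :: =a=> t5
  t5 = 0 | 0 :: (no moves)
Run σ = ⟨ba⟩ on P: start {s0}
  step 1 (b): {s1}
  step 2 (a): {s2}
  P completes σ.
Run σ = ⟨ba⟩ on Q: start {t0}
  step 1 (b): {t1}
  step 2 (a): no successor for Q

ba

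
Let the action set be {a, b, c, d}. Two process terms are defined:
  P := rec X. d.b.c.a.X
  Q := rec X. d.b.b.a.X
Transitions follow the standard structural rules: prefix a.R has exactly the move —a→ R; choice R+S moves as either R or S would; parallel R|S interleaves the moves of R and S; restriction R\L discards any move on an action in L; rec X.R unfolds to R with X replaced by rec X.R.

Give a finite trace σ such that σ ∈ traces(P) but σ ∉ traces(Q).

dbc

Reachable graph of P (4 states):
  u0 = rec X. d.b.c.a.X ⊢ ··d··> u1
  u1 = b.c.a.(rec X. d.b.c.a.X) ⊢ ··b··> u2
  u2 = c.a.(rec X. d.b.c.a.X) ⊢ ··c··> u3
  u3 = a.(rec X. d.b.c.a.X) ⊢ ··a··> u0
Reachable graph of Q (4 states):
  v0 = rec X. d.b.b.a.X ⊢ ··d··> v1
  v1 = b.b.a.(rec X. d.b.b.a.X) ⊢ ··b··> v2
  v2 = b.a.(rec X. d.b.b.a.X) ⊢ ··b··> v3
  v3 = a.(rec X. d.b.b.a.X) ⊢ ··a··> v0
Executing dbc from P (initial set {u0}):
  step 1 (d): {u1}
  step 2 (b): {u2}
  step 3 (c): {u3}
  P completes σ.
Executing dbc from Q (initial set {v0}):
  step 1 (d): {v1}
  step 2 (b): {v2}
  step 3 (c): no successor for Q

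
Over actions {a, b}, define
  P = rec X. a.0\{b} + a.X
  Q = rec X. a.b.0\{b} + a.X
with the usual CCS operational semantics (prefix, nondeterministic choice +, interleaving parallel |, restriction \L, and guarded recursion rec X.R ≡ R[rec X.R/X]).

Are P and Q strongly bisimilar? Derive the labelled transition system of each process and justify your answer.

not bisimilar

LTS(P): 2 reachable states
  p0 = rec X. a.0\{b} + a.X has moves =a=> p0, =a=> p1
  p1 = 0\{b} has moves deadlocked
LTS(Q): 3 reachable states
  q0 = rec X. a.b.0\{b} + a.X has moves =a=> q0, =a=> q1
  q1 = b.0\{b} has moves =b=> q2
  q2 = 0\{b} has moves deadlocked
Coarsest stable partition (strong bisimilarity classes):
  B0 = {p0}
  B1 = {p1, q2}
  B2 = {q0}
  B3 = {q1}
p0 ∈ B0, q0 ∈ B2 → different blocks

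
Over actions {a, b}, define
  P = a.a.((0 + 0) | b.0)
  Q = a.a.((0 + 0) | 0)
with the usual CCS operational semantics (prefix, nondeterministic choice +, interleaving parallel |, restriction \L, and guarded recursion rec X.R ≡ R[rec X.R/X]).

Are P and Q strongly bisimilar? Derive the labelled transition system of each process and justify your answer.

P's transition system — 4 states:
  m0 = a.a.((0 + 0) | b.0) ⊢ ··a··> m1
  m1 = a.((0 + 0) | b.0) ⊢ ··a··> m2
  m2 = (0 + 0) | b.0 ⊢ ··b··> m3
  m3 = (0 + 0) | 0 ⊢ ·
Q's transition system — 3 states:
  n0 = a.a.((0 + 0) | 0) ⊢ ··a··> n1
  n1 = a.((0 + 0) | 0) ⊢ ··a··> n2
  n2 = (0 + 0) | 0 ⊢ ·
Bisimilarity quotient blocks:
  B0 = {m0}
  B1 = {m1}
  B2 = {m2}
  B3 = {m3, n2}
  B4 = {n0}
  B5 = {n1}
m0 ∈ B0, n0 ∈ B4 → different blocks

P ≁ Q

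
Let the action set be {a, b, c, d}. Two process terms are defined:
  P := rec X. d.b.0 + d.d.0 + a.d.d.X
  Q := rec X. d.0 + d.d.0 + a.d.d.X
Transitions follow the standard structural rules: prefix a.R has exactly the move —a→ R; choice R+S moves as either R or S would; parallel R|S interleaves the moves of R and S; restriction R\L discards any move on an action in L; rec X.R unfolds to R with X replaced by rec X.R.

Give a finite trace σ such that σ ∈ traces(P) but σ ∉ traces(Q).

db

LTS(P): 6 reachable states
  p0 = rec X. d.b.0 + d.d.0 + a.d.d.X :: =a=> p1, =d=> p2, =d=> p3
  p1 = d.d.(rec X. d.b.0 + d.d.0 + a.d.d.X) :: =d=> p4
  p2 = b.0 :: =b=> p5
  p3 = d.0 :: =d=> p5
  p4 = d.(rec X. d.b.0 + d.d.0 + a.d.d.X) :: =d=> p0
  p5 = 0 :: ∅
LTS(Q): 5 reachable states
  q0 = rec X. d.0 + d.d.0 + a.d.d.X :: =a=> q1, =d=> q2, =d=> q3
  q1 = d.d.(rec X. d.0 + d.d.0 + a.d.d.X) :: =d=> q4
  q2 = 0 :: ∅
  q3 = d.0 :: =d=> q2
  q4 = d.(rec X. d.0 + d.d.0 + a.d.d.X) :: =d=> q0
Executing db from P (initial set {p0}):
  [1] d ⇒ {p2, p3}
  [2] b ⇒ {p5}
  P completes σ.
Executing db from Q (initial set {q0}):
  [1] d ⇒ {q2, q3}
  [2] b ⇒ no successor for Q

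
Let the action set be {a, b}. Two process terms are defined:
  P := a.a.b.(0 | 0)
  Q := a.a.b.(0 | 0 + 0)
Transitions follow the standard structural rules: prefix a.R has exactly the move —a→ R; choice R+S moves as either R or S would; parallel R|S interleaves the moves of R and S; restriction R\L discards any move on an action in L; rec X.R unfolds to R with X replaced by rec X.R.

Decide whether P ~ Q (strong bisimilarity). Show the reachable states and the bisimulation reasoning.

P ~ Q

Reachable graph of P (4 states):
  u0 = a.a.b.(0 | 0) → =a=> u1
  u1 = a.b.(0 | 0) → =a=> u2
  u2 = b.(0 | 0) → =b=> u3
  u3 = 0 | 0 → (no moves)
Reachable graph of Q (4 states):
  v0 = a.a.b.(0 | 0 + 0) → =a=> v1
  v1 = a.b.(0 | 0 + 0) → =a=> v2
  v2 = b.(0 | 0 + 0) → =b=> v3
  v3 = 0 | 0 + 0 → (no moves)
Partition-refinement fixed point:
  B0 = {u0, v0}
  B1 = {u1, v1}
  B2 = {u2, v2}
  B3 = {u3, v3}
u0 ∈ B0, v0 ∈ B0 → same block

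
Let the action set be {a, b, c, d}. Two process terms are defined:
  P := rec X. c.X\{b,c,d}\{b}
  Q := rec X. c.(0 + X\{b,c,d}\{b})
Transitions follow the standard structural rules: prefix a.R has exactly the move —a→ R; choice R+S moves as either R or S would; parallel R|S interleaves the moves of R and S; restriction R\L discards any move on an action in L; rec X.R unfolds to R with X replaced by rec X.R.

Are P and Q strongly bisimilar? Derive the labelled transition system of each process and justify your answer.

LTS(P): 2 reachable states
  m0 = rec X. c.X\{b,c,d}\{b} :: —c→ m1
  m1 = (rec X. c.X\{b,c,d}\{b})\{b,c,d}\{b} :: ·
LTS(Q): 2 reachable states
  n0 = rec X. c.(0 + X\{b,c,d}\{b}) :: —c→ n1
  n1 = 0 + (rec X. c.(0 + X\{b,c,d}\{b}))\{b,c,d}\{b} :: ·
Bisimilarity quotient blocks:
  B0 = {m0, n0}
  B1 = {m1, n1}
m0 ∈ B0, n0 ∈ B0 → same block

P ~ Q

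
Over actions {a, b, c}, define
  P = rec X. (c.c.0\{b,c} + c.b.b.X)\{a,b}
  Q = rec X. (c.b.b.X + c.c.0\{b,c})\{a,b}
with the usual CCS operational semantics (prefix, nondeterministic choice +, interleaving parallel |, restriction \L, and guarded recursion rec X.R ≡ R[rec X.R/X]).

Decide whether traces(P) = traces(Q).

traces(P) = traces(Q)

LTS(P): 4 reachable states
  m0 = rec X. (c.c.0\{b,c} + c.b.b.X)\{a,b} :: ··c··> m1, ··c··> m2
  m1 = (b.b.(rec X. (c.c.0\{b,c} + c.b.b.X)\{a,b}))\{a,b} :: (no moves)
  m2 = (c.0\{b,c})\{a,b} :: ··c··> m3
  m3 = 0\{b,c}\{a,b} :: (no moves)
LTS(Q): 4 reachable states
  n0 = rec X. (c.b.b.X + c.c.0\{b,c})\{a,b} :: ··c··> n1, ··c··> n2
  n1 = (b.b.(rec X. (c.b.b.X + c.c.0\{b,c})\{a,b}))\{a,b} :: (no moves)
  n2 = (c.0\{b,c})\{a,b} :: ··c··> n3
  n3 = 0\{b,c}\{a,b} :: (no moves)
Partition-refinement fixed point:
  B0 = {m0, n0}
  B1 = {m2, n2}
  B2 = {m1, m3, n1, n3}
m0 ∈ B0, n0 ∈ B0 → same block
Bisimilar ⇒ trace-equivalent.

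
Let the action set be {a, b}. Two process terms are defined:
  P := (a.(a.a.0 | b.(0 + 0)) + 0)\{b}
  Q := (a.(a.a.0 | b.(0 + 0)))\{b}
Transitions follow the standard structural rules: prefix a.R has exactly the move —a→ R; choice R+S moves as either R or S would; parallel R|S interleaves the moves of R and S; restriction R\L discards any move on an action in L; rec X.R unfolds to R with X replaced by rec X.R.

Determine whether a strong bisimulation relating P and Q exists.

Reachable graph of P (4 states):
  s0 = (a.(a.a.0 | b.(0 + 0)) + 0)\{b} → -a-> s1
  s1 = (a.a.0 | b.(0 + 0))\{b} → -a-> s2
  s2 = (a.0 | b.(0 + 0))\{b} → -a-> s3
  s3 = (0 | b.(0 + 0))\{b} → ·
Reachable graph of Q (4 states):
  t0 = (a.(a.a.0 | b.(0 + 0)))\{b} → -a-> t1
  t1 = (a.a.0 | b.(0 + 0))\{b} → -a-> t2
  t2 = (a.0 | b.(0 + 0))\{b} → -a-> t3
  t3 = (0 | b.(0 + 0))\{b} → ·
Bisimilarity quotient blocks:
  B0 = {s0, t0}
  B1 = {s1, t1}
  B2 = {s2, t2}
  B3 = {s3, t3}
s0 ∈ B0, t0 ∈ B0 → same block

YES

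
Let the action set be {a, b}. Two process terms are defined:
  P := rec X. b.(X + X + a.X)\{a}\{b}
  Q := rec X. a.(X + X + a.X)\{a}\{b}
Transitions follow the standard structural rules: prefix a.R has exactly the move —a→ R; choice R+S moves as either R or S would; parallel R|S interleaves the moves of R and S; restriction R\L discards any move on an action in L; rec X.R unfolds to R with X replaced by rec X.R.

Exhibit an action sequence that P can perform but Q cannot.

b

P's transition system — 2 states:
  s0 = rec X. b.(X + X + a.X)\{a}\{b} | --b--▸ s1
  s1 = ((rec X. b.(X + X + a.X)\{a}\{b}) + (rec X. b.(X + X + a.X)\{a}\{b}) + a.(rec X. b.(X + X + a.X)\{a}\{b}))\{a}\{b} | (no moves)
Q's transition system — 2 states:
  t0 = rec X. a.(X + X + a.X)\{a}\{b} | --a--▸ t1
  t1 = ((rec X. a.(X + X + a.X)\{a}\{b}) + (rec X. a.(X + X + a.X)\{a}\{b}) + a.(rec X. a.(X + X + a.X)\{a}\{b}))\{a}\{b} | (no moves)
Executing b from P (initial set {s0}):
  step 1 (b): {s1}
  ✓ P
Executing b from Q (initial set {t0}):
  step 1 (b): ∅ (Q stuck)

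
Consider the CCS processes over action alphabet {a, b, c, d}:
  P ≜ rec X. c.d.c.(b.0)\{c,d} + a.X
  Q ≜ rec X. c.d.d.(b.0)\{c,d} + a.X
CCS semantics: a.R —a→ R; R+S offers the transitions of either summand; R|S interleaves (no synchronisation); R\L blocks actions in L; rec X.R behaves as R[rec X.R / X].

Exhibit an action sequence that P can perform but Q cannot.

cdc

LTS(P): 5 reachable states
  u0 = rec X. c.d.c.(b.0)\{c,d} + a.X → —a→ u0, —c→ u1
  u1 = d.c.(b.0)\{c,d} → —d→ u2
  u2 = c.(b.0)\{c,d} → —c→ u3
  u3 = (b.0)\{c,d} → —b→ u4
  u4 = 0\{c,d} → stopped
LTS(Q): 5 reachable states
  v0 = rec X. c.d.d.(b.0)\{c,d} + a.X → —a→ v0, —c→ v1
  v1 = d.d.(b.0)\{c,d} → —d→ v2
  v2 = d.(b.0)\{c,d} → —d→ v3
  v3 = (b.0)\{c,d} → —b→ v4
  v4 = 0\{c,d} → stopped
Trace ⟨cdc⟩ through P, begin at {u0}:
  after c @ step 1: {u1}
  after d @ step 2: {u2}
  after c @ step 3: {u3}
  — P admits the full trace.
Trace ⟨cdc⟩ through Q, begin at {v0}:
  after c @ step 1: {v1}
  after d @ step 2: {v2}
  after c @ step 3: no successor for Q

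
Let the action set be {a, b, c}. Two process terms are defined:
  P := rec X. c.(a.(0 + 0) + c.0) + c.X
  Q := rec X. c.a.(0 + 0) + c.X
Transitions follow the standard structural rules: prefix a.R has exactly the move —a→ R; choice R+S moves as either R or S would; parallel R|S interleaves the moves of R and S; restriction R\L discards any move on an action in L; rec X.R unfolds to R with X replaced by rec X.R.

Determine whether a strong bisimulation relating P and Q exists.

not bisimilar

LTS(P): 4 reachable states
  m0 = rec X. c.(a.(0 + 0) + c.0) + c.X :: --c--▸ m0, --c--▸ m1
  m1 = a.(0 + 0) + c.0 :: --a--▸ m2, --c--▸ m3
  m2 = 0 + 0 :: ·
  m3 = 0 :: ·
LTS(Q): 3 reachable states
  n0 = rec X. c.a.(0 + 0) + c.X :: --c--▸ n0, --c--▸ n1
  n1 = a.(0 + 0) :: --a--▸ n2
  n2 = 0 + 0 :: ·
Partition-refinement fixed point:
  B0 = {m0}
  B1 = {m1}
  B2 = {m2, m3, n2}
  B3 = {n0}
  B4 = {n1}
m0 ∈ B0, n0 ∈ B3 → different blocks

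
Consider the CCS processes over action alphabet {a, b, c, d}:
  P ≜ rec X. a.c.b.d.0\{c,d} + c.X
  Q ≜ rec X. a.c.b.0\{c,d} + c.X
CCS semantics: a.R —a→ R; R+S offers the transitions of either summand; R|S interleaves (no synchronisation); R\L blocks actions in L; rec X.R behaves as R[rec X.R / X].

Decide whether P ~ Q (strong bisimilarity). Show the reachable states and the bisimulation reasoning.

NO

LTS(P): 5 reachable states
  p0 = rec X. a.c.b.d.0\{c,d} + c.X :: --a--▸ p1, --c--▸ p0
  p1 = c.b.d.0\{c,d} :: --c--▸ p2
  p2 = b.d.0\{c,d} :: --b--▸ p3
  p3 = d.0\{c,d} :: --d--▸ p4
  p4 = 0\{c,d} :: ∅
LTS(Q): 4 reachable states
  q0 = rec X. a.c.b.0\{c,d} + c.X :: --a--▸ q1, --c--▸ q0
  q1 = c.b.0\{c,d} :: --c--▸ q2
  q2 = b.0\{c,d} :: --b--▸ q3
  q3 = 0\{c,d} :: ∅
Coarsest stable partition (strong bisimilarity classes):
  B0 = {p0}
  B1 = {p1}
  B2 = {p2}
  B3 = {p3}
  B4 = {p4, q3}
  B5 = {q0}
  B6 = {q1}
  B7 = {q2}
p0 ∈ B0, q0 ∈ B5 → different blocks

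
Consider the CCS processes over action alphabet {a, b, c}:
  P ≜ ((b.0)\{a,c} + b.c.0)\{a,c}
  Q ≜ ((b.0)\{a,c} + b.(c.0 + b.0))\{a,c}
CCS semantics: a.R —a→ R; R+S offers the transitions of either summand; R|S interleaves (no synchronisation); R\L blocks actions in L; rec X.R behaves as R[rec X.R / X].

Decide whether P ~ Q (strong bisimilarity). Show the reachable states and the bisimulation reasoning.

Reachable graph of P (3 states):
  u0 = ((b.0)\{a,c} + b.c.0)\{a,c} | —b→ u1, —b→ u2
  u1 = (c.0)\{a,c} | deadlocked
  u2 = 0\{a,c}\{a,c} | deadlocked
Reachable graph of Q (4 states):
  v0 = ((b.0)\{a,c} + b.(c.0 + b.0))\{a,c} | —b→ v1, —b→ v2
  v1 = (c.0 + b.0)\{a,c} | —b→ v3
  v2 = 0\{a,c}\{a,c} | deadlocked
  v3 = 0\{a,c} | deadlocked
Coarsest stable partition (strong bisimilarity classes):
  B0 = {u0, v1}
  B1 = {u1, u2, v2, v3}
  B2 = {v0}
u0 ∈ B0, v0 ∈ B2 → different blocks

NO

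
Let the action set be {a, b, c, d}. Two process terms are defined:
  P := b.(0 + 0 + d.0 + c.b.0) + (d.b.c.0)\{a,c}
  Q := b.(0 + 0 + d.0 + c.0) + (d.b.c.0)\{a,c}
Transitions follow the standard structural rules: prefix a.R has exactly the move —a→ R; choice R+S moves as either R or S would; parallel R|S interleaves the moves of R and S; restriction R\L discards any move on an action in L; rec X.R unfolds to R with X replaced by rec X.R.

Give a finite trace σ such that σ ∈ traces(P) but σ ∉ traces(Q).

P's transition system — 6 states:
  p0 = b.(0 + 0 + d.0 + c.b.0) + (d.b.c.0)\{a,c} | --b--▸ p1, --d--▸ p2
  p1 = 0 + 0 + d.0 + c.b.0 | --c--▸ p3, --d--▸ p4
  p2 = (b.c.0)\{a,c} | --b--▸ p5
  p3 = b.0 | --b--▸ p4
  p4 = 0 | ∅
  p5 = (c.0)\{a,c} | ∅
Q's transition system — 5 states:
  q0 = b.(0 + 0 + d.0 + c.0) + (d.b.c.0)\{a,c} | --b--▸ q1, --d--▸ q2
  q1 = 0 + 0 + d.0 + c.0 | --c--▸ q3, --d--▸ q3
  q2 = (b.c.0)\{a,c} | --b--▸ q4
  q3 = 0 | ∅
  q4 = (c.0)\{a,c} | ∅
Executing bcb from P (initial set {p0}):
  [1] b ⇒ {p1}
  [2] c ⇒ {p3}
  [3] b ⇒ {p4}
  ✓ P
Executing bcb from Q (initial set {q0}):
  [1] b ⇒ {q1}
  [2] c ⇒ {q3}
  [3] b ⇒ ∅ (Q stuck)

bcb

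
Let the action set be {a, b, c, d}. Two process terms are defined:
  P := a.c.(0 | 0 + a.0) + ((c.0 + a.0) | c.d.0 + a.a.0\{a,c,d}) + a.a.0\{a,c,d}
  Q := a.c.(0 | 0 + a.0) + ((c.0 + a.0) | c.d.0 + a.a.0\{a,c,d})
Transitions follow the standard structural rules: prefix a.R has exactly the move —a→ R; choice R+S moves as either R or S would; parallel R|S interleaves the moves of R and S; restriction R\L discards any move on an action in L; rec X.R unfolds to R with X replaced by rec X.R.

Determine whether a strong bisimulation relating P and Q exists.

Reachable graph of P (11 states):
  u0 = a.c.(0 | 0 + a.0) + ((c.0 + a.0) | c.d.0 + a.a.0\{a,c,d}) + a.a.0\{a,c,d} → =a=> u1, =a=> u2, =a=> u3, =c=> u1, =c=> u4
  u1 = 0 | c.d.0 → =c=> u5
  u2 = a.0\{a,c,d} → =a=> u6
  u3 = c.(0 | 0 + a.0) → =c=> u7
  u4 = (c.0 + a.0) | d.0 → =a=> u5, =c=> u5, =d=> u8
  u5 = 0 | d.0 → =d=> u9
  u6 = 0\{a,c,d} → stopped
  u7 = 0 | 0 + a.0 → =a=> u10
  u8 = (c.0 + a.0) | 0 → =a=> u9, =c=> u9
  u9 = 0 | 0 → stopped
  u10 = 0 → stopped
Reachable graph of Q (11 states):
  v0 = a.c.(0 | 0 + a.0) + ((c.0 + a.0) | c.d.0 + a.a.0\{a,c,d}) → =a=> v1, =a=> v2, =a=> v3, =c=> v1, =c=> v4
  v1 = 0 | c.d.0 → =c=> v5
  v2 = a.0\{a,c,d} → =a=> v6
  v3 = c.(0 | 0 + a.0) → =c=> v7
  v4 = (c.0 + a.0) | d.0 → =a=> v5, =c=> v5, =d=> v8
  v5 = 0 | d.0 → =d=> v9
  v6 = 0\{a,c,d} → stopped
  v7 = 0 | 0 + a.0 → =a=> v10
  v8 = (c.0 + a.0) | 0 → =a=> v9, =c=> v9
  v9 = 0 | 0 → stopped
  v10 = 0 → stopped
Coarsest stable partition (strong bisimilarity classes):
  B0 = {u0, v0}
  B1 = {u4, v4}
  B2 = {u5, v5}
  B3 = {u10, u6, u9, v10, v6, v9}
  B4 = {u8, v8}
  B5 = {u1, v1}
  B6 = {u3, v3}
  B7 = {u2, u7, v2, v7}
u0 ∈ B0, v0 ∈ B0 → same block

P ~ Q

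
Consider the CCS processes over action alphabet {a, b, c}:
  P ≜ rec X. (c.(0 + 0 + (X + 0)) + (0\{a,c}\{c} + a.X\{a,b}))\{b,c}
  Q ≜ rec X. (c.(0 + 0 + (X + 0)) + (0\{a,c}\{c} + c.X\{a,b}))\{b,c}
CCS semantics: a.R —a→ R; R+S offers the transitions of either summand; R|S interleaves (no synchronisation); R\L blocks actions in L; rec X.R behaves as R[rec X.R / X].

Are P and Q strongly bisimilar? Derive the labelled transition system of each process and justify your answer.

LTS(P): 2 reachable states
  s0 = rec X. (c.(0 + 0 + (X + 0)) + (0\{a,c}\{c} + a.X\{a,b}))\{b,c} has moves ··a··> s1
  s1 = (rec X. (c.(0 + 0 + (X + 0)) + (0\{a,c}\{c} + a.X\{a,b}))\{b,c})\{a,b}\{b,c} has moves ∅
LTS(Q): 1 reachable states
  t0 = rec X. (c.(0 + 0 + (X + 0)) + (0\{a,c}\{c} + c.X\{a,b}))\{b,c} has moves ∅
Coarsest stable partition (strong bisimilarity classes):
  B0 = {s0}
  B1 = {s1, t0}
s0 ∈ B0, t0 ∈ B1 → different blocks

NO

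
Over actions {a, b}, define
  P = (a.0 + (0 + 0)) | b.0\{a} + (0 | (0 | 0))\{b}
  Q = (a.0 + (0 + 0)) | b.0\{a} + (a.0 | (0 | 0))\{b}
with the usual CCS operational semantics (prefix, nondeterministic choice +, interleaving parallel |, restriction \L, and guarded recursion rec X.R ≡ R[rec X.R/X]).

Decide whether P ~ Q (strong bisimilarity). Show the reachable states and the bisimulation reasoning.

P ≁ Q

Reachable graph of P (4 states):
  m0 = (a.0 + (0 + 0)) | b.0\{a} + (0 | (0 | 0))\{b} has moves --a--▸ m1, --b--▸ m2
  m1 = 0 | b.0\{a} has moves --b--▸ m3
  m2 = (a.0 + (0 + 0)) | 0\{a} has moves --a--▸ m3
  m3 = 0 | 0\{a} has moves deadlocked
Reachable graph of Q (5 states):
  n0 = (a.0 + (0 + 0)) | b.0\{a} + (a.0 | (0 | 0))\{b} has moves --a--▸ n1, --a--▸ n2, --b--▸ n3
  n1 = (0 | (0 | 0))\{b} has moves deadlocked
  n2 = 0 | b.0\{a} has moves --b--▸ n4
  n3 = (a.0 + (0 + 0)) | 0\{a} has moves --a--▸ n4
  n4 = 0 | 0\{a} has moves deadlocked
Bisimilarity quotient blocks:
  B0 = {m0}
  B1 = {m1, n2}
  B2 = {m3, n1, n4}
  B3 = {m2, n3}
  B4 = {n0}
m0 ∈ B0, n0 ∈ B4 → different blocks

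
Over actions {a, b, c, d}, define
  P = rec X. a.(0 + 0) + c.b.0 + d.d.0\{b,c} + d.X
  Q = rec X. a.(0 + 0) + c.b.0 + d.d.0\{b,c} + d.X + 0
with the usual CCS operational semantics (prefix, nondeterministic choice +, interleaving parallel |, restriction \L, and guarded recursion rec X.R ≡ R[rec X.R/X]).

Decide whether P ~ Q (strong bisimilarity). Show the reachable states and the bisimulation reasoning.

Reachable graph of P (6 states):
  m0 = rec X. a.(0 + 0) + c.b.0 + d.d.0\{b,c} + d.X → ··a··> m1, ··c··> m2, ··d··> m0, ··d··> m3
  m1 = 0 + 0 → ∅
  m2 = b.0 → ··b··> m4
  m3 = d.0\{b,c} → ··d··> m5
  m4 = 0 → ∅
  m5 = 0\{b,c} → ∅
Reachable graph of Q (6 states):
  n0 = rec X. a.(0 + 0) + c.b.0 + d.d.0\{b,c} + d.X + 0 → ··a··> n1, ··c··> n2, ··d··> n0, ··d··> n3
  n1 = 0 + 0 → ∅
  n2 = b.0 → ··b··> n4
  n3 = d.0\{b,c} → ··d··> n5
  n4 = 0 → ∅
  n5 = 0\{b,c} → ∅
Coarsest stable partition (strong bisimilarity classes):
  B0 = {m0, n0}
  B1 = {m1, m4, m5, n1, n4, n5}
  B2 = {m3, n3}
  B3 = {m2, n2}
m0 ∈ B0, n0 ∈ B0 → same block

bisimilar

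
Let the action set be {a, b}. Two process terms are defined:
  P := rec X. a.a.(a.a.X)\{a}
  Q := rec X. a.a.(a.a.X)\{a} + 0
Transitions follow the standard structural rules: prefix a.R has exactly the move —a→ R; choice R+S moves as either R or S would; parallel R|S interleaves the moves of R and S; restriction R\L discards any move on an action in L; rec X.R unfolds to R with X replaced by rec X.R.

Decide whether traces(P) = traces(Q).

trace-equivalent

LTS(P): 3 reachable states
  p0 = rec X. a.a.(a.a.X)\{a} ⊢ —a→ p1
  p1 = a.(a.a.(rec X. a.a.(a.a.X)\{a}))\{a} ⊢ —a→ p2
  p2 = (a.a.(rec X. a.a.(a.a.X)\{a}))\{a} ⊢ stopped
LTS(Q): 3 reachable states
  q0 = rec X. a.a.(a.a.X)\{a} + 0 ⊢ —a→ q1
  q1 = a.(a.a.(rec X. a.a.(a.a.X)\{a} + 0))\{a} ⊢ —a→ q2
  q2 = (a.a.(rec X. a.a.(a.a.X)\{a} + 0))\{a} ⊢ stopped
Bisimilarity quotient blocks:
  B0 = {p0, q0}
  B1 = {p1, q1}
  B2 = {p2, q2}
p0 ∈ B0, q0 ∈ B0 → same block
Bisimilar ⇒ trace-equivalent.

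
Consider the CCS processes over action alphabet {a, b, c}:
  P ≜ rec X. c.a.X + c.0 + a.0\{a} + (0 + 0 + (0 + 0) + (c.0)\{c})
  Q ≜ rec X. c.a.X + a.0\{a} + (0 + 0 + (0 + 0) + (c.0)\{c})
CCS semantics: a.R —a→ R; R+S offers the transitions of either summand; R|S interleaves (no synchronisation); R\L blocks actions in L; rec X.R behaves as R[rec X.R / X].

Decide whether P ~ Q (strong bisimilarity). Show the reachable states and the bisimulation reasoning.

P ≁ Q

LTS(P): 4 reachable states
  m0 = rec X. c.a.X + c.0 + a.0\{a} + (0 + 0 + (0 + 0) + (c.0)\{c}) ⊢ --a--▸ m1, --c--▸ m2, --c--▸ m3
  m1 = 0\{a} ⊢ (no moves)
  m2 = 0 ⊢ (no moves)
  m3 = a.(rec X. c.a.X + c.0 + a.0\{a} + (0 + 0 + (0 + 0) + (c.0)\{c})) ⊢ --a--▸ m0
LTS(Q): 3 reachable states
  n0 = rec X. c.a.X + a.0\{a} + (0 + 0 + (0 + 0) + (c.0)\{c}) ⊢ --a--▸ n1, --c--▸ n2
  n1 = 0\{a} ⊢ (no moves)
  n2 = a.(rec X. c.a.X + a.0\{a} + (0 + 0 + (0 + 0) + (c.0)\{c})) ⊢ --a--▸ n0
Bisimilarity quotient blocks:
  B0 = {m0}
  B1 = {m3}
  B2 = {m1, m2, n1}
  B3 = {n0}
  B4 = {n2}
m0 ∈ B0, n0 ∈ B3 → different blocks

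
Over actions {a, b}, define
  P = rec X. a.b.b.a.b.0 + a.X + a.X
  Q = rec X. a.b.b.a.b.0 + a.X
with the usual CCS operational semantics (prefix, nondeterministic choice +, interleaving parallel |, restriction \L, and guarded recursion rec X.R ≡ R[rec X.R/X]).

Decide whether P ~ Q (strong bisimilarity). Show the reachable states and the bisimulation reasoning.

P's transition system — 6 states:
  p0 = rec X. a.b.b.a.b.0 + a.X + a.X | ··a··> p0, ··a··> p1
  p1 = b.b.a.b.0 | ··b··> p2
  p2 = b.a.b.0 | ··b··> p3
  p3 = a.b.0 | ··a··> p4
  p4 = b.0 | ··b··> p5
  p5 = 0 | ∅
Q's transition system — 6 states:
  q0 = rec X. a.b.b.a.b.0 + a.X | ··a··> q0, ··a··> q1
  q1 = b.b.a.b.0 | ··b··> q2
  q2 = b.a.b.0 | ··b··> q3
  q3 = a.b.0 | ··a··> q4
  q4 = b.0 | ··b··> q5
  q5 = 0 | ∅
Coarsest stable partition (strong bisimilarity classes):
  B0 = {p0, q0}
  B1 = {p1, q1}
  B2 = {p2, q2}
  B3 = {p3, q3}
  B4 = {p4, q4}
  B5 = {p5, q5}
p0 ∈ B0, q0 ∈ B0 → same block

bisimilar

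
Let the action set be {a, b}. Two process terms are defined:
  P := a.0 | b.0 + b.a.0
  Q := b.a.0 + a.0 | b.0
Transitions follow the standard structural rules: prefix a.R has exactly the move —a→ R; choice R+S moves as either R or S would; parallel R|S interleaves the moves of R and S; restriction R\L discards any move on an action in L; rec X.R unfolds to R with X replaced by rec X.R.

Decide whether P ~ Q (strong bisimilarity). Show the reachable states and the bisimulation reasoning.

YES

Reachable graph of P (6 states):
  s0 = a.0 | b.0 + b.a.0 → -a-> s1, -b-> s2, -b-> s3
  s1 = 0 | b.0 → -b-> s4
  s2 = a.0 → -a-> s5
  s3 = a.0 | 0 → -a-> s4
  s4 = 0 | 0 → stopped
  s5 = 0 → stopped
Reachable graph of Q (6 states):
  t0 = b.a.0 + a.0 | b.0 → -a-> t1, -b-> t2, -b-> t3
  t1 = 0 | b.0 → -b-> t4
  t2 = a.0 → -a-> t5
  t3 = a.0 | 0 → -a-> t4
  t4 = 0 | 0 → stopped
  t5 = 0 → stopped
Bisimilarity quotient blocks:
  B0 = {s0, t0}
  B1 = {s1, t1}
  B2 = {s4, s5, t4, t5}
  B3 = {s2, s3, t2, t3}
s0 ∈ B0, t0 ∈ B0 → same block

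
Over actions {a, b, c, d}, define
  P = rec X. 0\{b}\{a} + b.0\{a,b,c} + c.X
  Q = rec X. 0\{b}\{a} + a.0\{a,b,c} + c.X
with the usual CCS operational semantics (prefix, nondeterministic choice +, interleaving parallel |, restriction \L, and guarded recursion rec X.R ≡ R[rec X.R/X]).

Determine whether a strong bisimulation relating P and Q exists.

not bisimilar

LTS(P): 2 reachable states
  u0 = rec X. 0\{b}\{a} + b.0\{a,b,c} + c.X ⊢ ··b··> u1, ··c··> u0
  u1 = 0\{a,b,c} ⊢ ∅
LTS(Q): 2 reachable states
  v0 = rec X. 0\{b}\{a} + a.0\{a,b,c} + c.X ⊢ ··a··> v1, ··c··> v0
  v1 = 0\{a,b,c} ⊢ ∅
Partition-refinement fixed point:
  B0 = {u0}
  B1 = {u1, v1}
  B2 = {v0}
u0 ∈ B0, v0 ∈ B2 → different blocks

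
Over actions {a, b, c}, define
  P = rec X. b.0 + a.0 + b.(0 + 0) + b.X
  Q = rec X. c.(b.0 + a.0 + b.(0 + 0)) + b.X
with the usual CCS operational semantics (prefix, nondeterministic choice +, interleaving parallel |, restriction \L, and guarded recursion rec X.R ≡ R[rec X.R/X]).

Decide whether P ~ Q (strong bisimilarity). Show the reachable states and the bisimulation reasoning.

NO

P's transition system — 3 states:
  m0 = rec X. b.0 + a.0 + b.(0 + 0) + b.X has moves —a→ m1, —b→ m0, —b→ m1, —b→ m2
  m1 = 0 has moves deadlocked
  m2 = 0 + 0 has moves deadlocked
Q's transition system — 4 states:
  n0 = rec X. c.(b.0 + a.0 + b.(0 + 0)) + b.X has moves —b→ n0, —c→ n1
  n1 = b.0 + a.0 + b.(0 + 0) has moves —a→ n2, —b→ n2, —b→ n3
  n2 = 0 has moves deadlocked
  n3 = 0 + 0 has moves deadlocked
Coarsest stable partition (strong bisimilarity classes):
  B0 = {m0}
  B1 = {m1, m2, n2, n3}
  B2 = {n0}
  B3 = {n1}
m0 ∈ B0, n0 ∈ B2 → different blocks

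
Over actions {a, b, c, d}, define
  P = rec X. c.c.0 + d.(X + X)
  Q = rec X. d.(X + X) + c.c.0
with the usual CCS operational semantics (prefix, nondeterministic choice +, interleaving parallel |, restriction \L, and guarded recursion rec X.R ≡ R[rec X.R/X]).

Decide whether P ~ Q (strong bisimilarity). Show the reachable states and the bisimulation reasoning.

P ~ Q

LTS(P): 4 reachable states
  u0 = rec X. c.c.0 + d.(X + X) :: -c-> u1, -d-> u2
  u1 = c.0 :: -c-> u3
  u2 = (rec X. c.c.0 + d.(X + X)) + (rec X. c.c.0 + d.(X + X)) :: -c-> u1, -d-> u2
  u3 = 0 :: ∅
LTS(Q): 4 reachable states
  v0 = rec X. d.(X + X) + c.c.0 :: -c-> v1, -d-> v2
  v1 = c.0 :: -c-> v3
  v2 = (rec X. d.(X + X) + c.c.0) + (rec X. d.(X + X) + c.c.0) :: -c-> v1, -d-> v2
  v3 = 0 :: ∅
Coarsest stable partition (strong bisimilarity classes):
  B0 = {u0, u2, v0, v2}
  B1 = {u1, v1}
  B2 = {u3, v3}
u0 ∈ B0, v0 ∈ B0 → same block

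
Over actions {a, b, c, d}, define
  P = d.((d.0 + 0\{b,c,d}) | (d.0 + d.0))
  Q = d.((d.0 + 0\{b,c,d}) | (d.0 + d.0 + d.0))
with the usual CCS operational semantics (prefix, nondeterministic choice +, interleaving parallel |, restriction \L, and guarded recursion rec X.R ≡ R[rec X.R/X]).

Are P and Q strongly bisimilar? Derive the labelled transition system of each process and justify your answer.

bisimilar

Reachable graph of P (5 states):
  s0 = d.((d.0 + 0\{b,c,d}) | (d.0 + d.0)) | -d-> s1
  s1 = (d.0 + 0\{b,c,d}) | (d.0 + d.0) | -d-> s2, -d-> s3
  s2 = (d.0 + 0\{b,c,d}) | 0 | -d-> s4
  s3 = 0 | (d.0 + d.0) | -d-> s4
  s4 = 0 | 0 | deadlocked
Reachable graph of Q (5 states):
  t0 = d.((d.0 + 0\{b,c,d}) | (d.0 + d.0 + d.0)) | -d-> t1
  t1 = (d.0 + 0\{b,c,d}) | (d.0 + d.0 + d.0) | -d-> t2, -d-> t3
  t2 = (d.0 + 0\{b,c,d}) | 0 | -d-> t4
  t3 = 0 | (d.0 + d.0 + d.0) | -d-> t4
  t4 = 0 | 0 | deadlocked
Bisimilarity quotient blocks:
  B0 = {s0, t0}
  B1 = {s1, t1}
  B2 = {s2, s3, t2, t3}
  B3 = {s4, t4}
s0 ∈ B0, t0 ∈ B0 → same block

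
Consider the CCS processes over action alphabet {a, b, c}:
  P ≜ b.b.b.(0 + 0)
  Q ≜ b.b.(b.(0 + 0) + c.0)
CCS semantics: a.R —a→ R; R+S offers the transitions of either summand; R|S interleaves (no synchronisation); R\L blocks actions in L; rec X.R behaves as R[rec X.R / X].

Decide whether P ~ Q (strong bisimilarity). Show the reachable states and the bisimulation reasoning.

P ≁ Q

Reachable graph of P (4 states):
  u0 = b.b.b.(0 + 0) ⊢ --b--▸ u1
  u1 = b.b.(0 + 0) ⊢ --b--▸ u2
  u2 = b.(0 + 0) ⊢ --b--▸ u3
  u3 = 0 + 0 ⊢ ∅
Reachable graph of Q (5 states):
  v0 = b.b.(b.(0 + 0) + c.0) ⊢ --b--▸ v1
  v1 = b.(b.(0 + 0) + c.0) ⊢ --b--▸ v2
  v2 = b.(0 + 0) + c.0 ⊢ --b--▸ v3, --c--▸ v4
  v3 = 0 + 0 ⊢ ∅
  v4 = 0 ⊢ ∅
Bisimilarity quotient blocks:
  B0 = {u0}
  B1 = {u1}
  B2 = {u2}
  B3 = {u3, v3, v4}
  B4 = {v0}
  B5 = {v1}
  B6 = {v2}
u0 ∈ B0, v0 ∈ B4 → different blocks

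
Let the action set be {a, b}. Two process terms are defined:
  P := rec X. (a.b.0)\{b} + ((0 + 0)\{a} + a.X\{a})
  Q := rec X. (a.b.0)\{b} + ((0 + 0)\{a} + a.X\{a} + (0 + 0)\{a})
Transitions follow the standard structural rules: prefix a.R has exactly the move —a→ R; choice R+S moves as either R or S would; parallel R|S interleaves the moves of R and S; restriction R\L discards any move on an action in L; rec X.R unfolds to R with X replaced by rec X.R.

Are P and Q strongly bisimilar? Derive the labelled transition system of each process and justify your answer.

bisimilar

LTS(P): 3 reachable states
  s0 = rec X. (a.b.0)\{b} + ((0 + 0)\{a} + a.X\{a}) ⊢ =a=> s1, =a=> s2
  s1 = (b.0)\{b} ⊢ stopped
  s2 = (rec X. (a.b.0)\{b} + ((0 + 0)\{a} + a.X\{a}))\{a} ⊢ stopped
LTS(Q): 3 reachable states
  t0 = rec X. (a.b.0)\{b} + ((0 + 0)\{a} + a.X\{a} + (0 + 0)\{a}) ⊢ =a=> t1, =a=> t2
  t1 = (b.0)\{b} ⊢ stopped
  t2 = (rec X. (a.b.0)\{b} + ((0 + 0)\{a} + a.X\{a} + (0 + 0)\{a}))\{a} ⊢ stopped
Partition-refinement fixed point:
  B0 = {s0, t0}
  B1 = {s1, s2, t1, t2}
s0 ∈ B0, t0 ∈ B0 → same block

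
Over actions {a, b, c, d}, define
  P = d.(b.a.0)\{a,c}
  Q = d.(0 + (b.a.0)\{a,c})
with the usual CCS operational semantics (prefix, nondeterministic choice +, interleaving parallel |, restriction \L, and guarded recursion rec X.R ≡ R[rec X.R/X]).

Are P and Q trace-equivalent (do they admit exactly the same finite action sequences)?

Reachable graph of P (3 states):
  u0 = d.(b.a.0)\{a,c} ⊢ —d→ u1
  u1 = (b.a.0)\{a,c} ⊢ —b→ u2
  u2 = (a.0)\{a,c} ⊢ ·
Reachable graph of Q (3 states):
  v0 = d.(0 + (b.a.0)\{a,c}) ⊢ —d→ v1
  v1 = 0 + (b.a.0)\{a,c} ⊢ —b→ v2
  v2 = (a.0)\{a,c} ⊢ ·
Coarsest stable partition (strong bisimilarity classes):
  B0 = {u0, v0}
  B1 = {u1, v1}
  B2 = {u2, v2}
u0 ∈ B0, v0 ∈ B0 → same block
Bisimilar ⇒ trace-equivalent.

YES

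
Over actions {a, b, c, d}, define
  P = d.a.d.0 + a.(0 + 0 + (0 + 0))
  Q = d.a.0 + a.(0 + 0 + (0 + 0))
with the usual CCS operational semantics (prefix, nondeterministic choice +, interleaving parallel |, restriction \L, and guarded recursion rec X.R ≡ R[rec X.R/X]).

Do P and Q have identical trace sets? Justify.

trace-distinct — witness ⟨dad⟩

Reachable graph of P (5 states):
  u0 = d.a.d.0 + a.(0 + 0 + (0 + 0)) ⊢ —a→ u1, —d→ u2
  u1 = 0 + 0 + (0 + 0) ⊢ stopped
  u2 = a.d.0 ⊢ —a→ u3
  u3 = d.0 ⊢ —d→ u4
  u4 = 0 ⊢ stopped
Reachable graph of Q (4 states):
  v0 = d.a.0 + a.(0 + 0 + (0 + 0)) ⊢ —a→ v1, —d→ v2
  v1 = 0 + 0 + (0 + 0) ⊢ stopped
  v2 = a.0 ⊢ —a→ v3
  v3 = 0 ⊢ stopped
Trace ⟨dad⟩ through P, begin at {u0}:
  after d @ step 1: {u2}
  after a @ step 2: {u3}
  after d @ step 3: {u4}
  — P admits the full trace.
Trace ⟨dad⟩ through Q, begin at {v0}:
  after d @ step 1: {v2}
  after a @ step 2: {v3}
  after d @ step 3: ∅  — Q cannot continue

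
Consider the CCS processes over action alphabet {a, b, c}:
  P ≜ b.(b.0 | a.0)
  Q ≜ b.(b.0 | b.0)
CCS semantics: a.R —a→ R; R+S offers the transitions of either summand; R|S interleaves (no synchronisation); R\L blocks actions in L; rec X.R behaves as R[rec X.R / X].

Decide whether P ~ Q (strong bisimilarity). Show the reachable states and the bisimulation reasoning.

Reachable graph of P (5 states):
  u0 = b.(b.0 | a.0) | -b-> u1
  u1 = b.0 | a.0 | -a-> u2, -b-> u3
  u2 = b.0 | 0 | -b-> u4
  u3 = 0 | a.0 | -a-> u4
  u4 = 0 | 0 | ∅
Reachable graph of Q (5 states):
  v0 = b.(b.0 | b.0) | -b-> v1
  v1 = b.0 | b.0 | -b-> v2, -b-> v3
  v2 = 0 | b.0 | -b-> v4
  v3 = b.0 | 0 | -b-> v4
  v4 = 0 | 0 | ∅
Partition-refinement fixed point:
  B0 = {u0}
  B1 = {u1}
  B2 = {u3}
  B3 = {u4, v4}
  B4 = {u2, v2, v3}
  B5 = {v0}
  B6 = {v1}
u0 ∈ B0, v0 ∈ B5 → different blocks

NO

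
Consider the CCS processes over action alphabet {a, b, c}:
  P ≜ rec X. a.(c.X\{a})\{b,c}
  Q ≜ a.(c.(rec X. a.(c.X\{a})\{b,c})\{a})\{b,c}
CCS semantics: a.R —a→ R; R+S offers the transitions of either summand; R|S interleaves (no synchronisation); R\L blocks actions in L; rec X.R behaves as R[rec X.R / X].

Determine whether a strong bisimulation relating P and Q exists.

P's transition system — 2 states:
  u0 = rec X. a.(c.X\{a})\{b,c} has moves ··a··> u1
  u1 = (c.(rec X. a.(c.X\{a})\{b,c})\{a})\{b,c} has moves stopped
Q's transition system — 2 states:
  v0 = a.(c.(rec X. a.(c.X\{a})\{b,c})\{a})\{b,c} has moves ··a··> v1
  v1 = (c.(rec X. a.(c.X\{a})\{b,c})\{a})\{b,c} has moves stopped
Partition-refinement fixed point:
  B0 = {u0, v0}
  B1 = {u1, v1}
u0 ∈ B0, v0 ∈ B0 → same block

YES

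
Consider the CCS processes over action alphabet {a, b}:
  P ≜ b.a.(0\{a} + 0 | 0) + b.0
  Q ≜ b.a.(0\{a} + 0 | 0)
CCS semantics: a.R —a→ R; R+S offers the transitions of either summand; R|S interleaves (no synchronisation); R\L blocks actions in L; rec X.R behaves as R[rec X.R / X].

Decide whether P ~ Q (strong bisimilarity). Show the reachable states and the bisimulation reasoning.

not bisimilar

P's transition system — 4 states:
  s0 = b.a.(0\{a} + 0 | 0) + b.0 has moves --b--▸ s1, --b--▸ s2
  s1 = 0 has moves ·
  s2 = a.(0\{a} + 0 | 0) has moves --a--▸ s3
  s3 = 0\{a} + 0 | 0 has moves ·
Q's transition system — 3 states:
  t0 = b.a.(0\{a} + 0 | 0) has moves --b--▸ t1
  t1 = a.(0\{a} + 0 | 0) has moves --a--▸ t2
  t2 = 0\{a} + 0 | 0 has moves ·
Partition-refinement fixed point:
  B0 = {s0}
  B1 = {s1, s3, t2}
  B2 = {s2, t1}
  B3 = {t0}
s0 ∈ B0, t0 ∈ B3 → different blocks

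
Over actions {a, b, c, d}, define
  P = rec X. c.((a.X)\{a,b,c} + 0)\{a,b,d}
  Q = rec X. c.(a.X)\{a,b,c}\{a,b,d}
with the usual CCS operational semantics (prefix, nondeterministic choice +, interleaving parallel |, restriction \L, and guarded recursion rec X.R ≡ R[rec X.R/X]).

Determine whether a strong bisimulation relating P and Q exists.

YES

LTS(P): 2 reachable states
  p0 = rec X. c.((a.X)\{a,b,c} + 0)\{a,b,d} ⊢ =c=> p1
  p1 = ((a.(rec X. c.((a.X)\{a,b,c} + 0)\{a,b,d}))\{a,b,c} + 0)\{a,b,d} ⊢ deadlocked
LTS(Q): 2 reachable states
  q0 = rec X. c.(a.X)\{a,b,c}\{a,b,d} ⊢ =c=> q1
  q1 = (a.(rec X. c.(a.X)\{a,b,c}\{a,b,d}))\{a,b,c}\{a,b,d} ⊢ deadlocked
Bisimilarity quotient blocks:
  B0 = {p0, q0}
  B1 = {p1, q1}
p0 ∈ B0, q0 ∈ B0 → same block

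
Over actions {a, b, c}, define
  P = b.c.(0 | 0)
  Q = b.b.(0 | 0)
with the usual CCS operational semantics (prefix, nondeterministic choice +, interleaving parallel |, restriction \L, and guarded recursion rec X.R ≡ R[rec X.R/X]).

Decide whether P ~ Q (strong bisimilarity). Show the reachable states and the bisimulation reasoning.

NO

LTS(P): 3 reachable states
  p0 = b.c.(0 | 0) :: --b--▸ p1
  p1 = c.(0 | 0) :: --c--▸ p2
  p2 = 0 | 0 :: (no moves)
LTS(Q): 3 reachable states
  q0 = b.b.(0 | 0) :: --b--▸ q1
  q1 = b.(0 | 0) :: --b--▸ q2
  q2 = 0 | 0 :: (no moves)
Bisimilarity quotient blocks:
  B0 = {p0}
  B1 = {p1}
  B2 = {p2, q2}
  B3 = {q0}
  B4 = {q1}
p0 ∈ B0, q0 ∈ B3 → different blocks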